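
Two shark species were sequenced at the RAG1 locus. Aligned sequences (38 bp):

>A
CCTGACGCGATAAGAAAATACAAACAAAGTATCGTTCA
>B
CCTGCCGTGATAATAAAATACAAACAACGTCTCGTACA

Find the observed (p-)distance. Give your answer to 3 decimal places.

0.158

The sequences differ at 6 of 38 positions (sites 5, 8, 14, 28, 31, 36).
p = 6/38 = 0.157894… ≈ 0.158 (to 3 d.p.).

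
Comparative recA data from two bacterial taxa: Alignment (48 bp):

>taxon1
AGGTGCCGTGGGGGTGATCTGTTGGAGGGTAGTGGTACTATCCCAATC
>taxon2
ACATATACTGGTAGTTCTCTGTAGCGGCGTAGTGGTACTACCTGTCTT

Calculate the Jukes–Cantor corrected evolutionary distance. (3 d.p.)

The sequences differ at 20 of 48 sites, so p = 20/48 ≈ 0.416667.
d = −(3/4) ln(1 − 4p/3) = −0.75 ln(1 − 0.555556) = −0.75 ln(0.444444)
  = −0.75 × (-0.810931) = 0.608198 substitutions/site.

0.608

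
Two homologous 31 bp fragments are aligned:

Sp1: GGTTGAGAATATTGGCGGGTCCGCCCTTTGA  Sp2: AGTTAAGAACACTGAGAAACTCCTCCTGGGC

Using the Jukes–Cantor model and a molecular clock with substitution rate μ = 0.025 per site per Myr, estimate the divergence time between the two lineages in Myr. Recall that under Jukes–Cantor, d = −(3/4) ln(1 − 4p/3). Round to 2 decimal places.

The sequences differ at 16 of 31 sites, so p = 16/31 ≈ 0.516129.
d = −(3/4) ln(1 − 4p/3) = −0.75 ln(1 − 0.688172) = −0.75 ln(0.311828)
  = −0.75 × (-1.165304) = 0.873978 substitutions/site.
Under a molecular clock d = 2μt, so t = d/(2μ) = 0.873978 / (2 × 0.025) = 17.48 Myr.

17.48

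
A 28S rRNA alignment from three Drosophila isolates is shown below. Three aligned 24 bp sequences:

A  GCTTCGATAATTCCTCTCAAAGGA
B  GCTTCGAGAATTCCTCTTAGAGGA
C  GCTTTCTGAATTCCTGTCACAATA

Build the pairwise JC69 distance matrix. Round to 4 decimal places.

A–B: 3/24 sites differ → p = 0.125, d = −0.75 ln(1 − 0.166667) = 0.136741 ≈ 0.1367.
A–C: 8/24 sites differ → p ≈ 0.333333, d = −0.75 ln(1 − 0.444444) = 0.440839 ≈ 0.4408.
B–C: 8/24 sites differ → p ≈ 0.333333, d = −0.75 ln(1 − 0.444444) = 0.440839 ≈ 0.4408.

d(A,B) = 0.1367, d(A,C) = 0.4408, d(B,C) = 0.4408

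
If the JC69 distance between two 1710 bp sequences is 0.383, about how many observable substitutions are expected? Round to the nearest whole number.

513

Invert JC69: p = (3/4)(1 − e^(−4d/3)) = 0.75 × (1 − e^(-0.510667)) = 0.75 × (1 − 0.600095) = 0.299929.
Expected differing sites = pL ≈ 0.299929 × 1710 = 512.87859 ≈ 513.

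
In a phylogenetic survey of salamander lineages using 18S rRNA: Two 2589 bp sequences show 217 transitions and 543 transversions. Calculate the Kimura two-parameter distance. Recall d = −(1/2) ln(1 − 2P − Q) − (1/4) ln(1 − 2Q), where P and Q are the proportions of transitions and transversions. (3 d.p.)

0.373

P = 217/2589 ≈ 0.083816 and Q = 543/2589 ≈ 0.209733.
Under the Kimura two-parameter model, d = −½ ln(1 − 2P − Q) − ¼ ln(1 − 2Q).
1 − 2P − Q = 0.622635, giving −½ ln(0.622635) = 0.236897.
1 − 2Q = 0.580534, giving −¼ ln(0.580534) = 0.135952.
d = 0.236897 + 0.135952 = 0.372849.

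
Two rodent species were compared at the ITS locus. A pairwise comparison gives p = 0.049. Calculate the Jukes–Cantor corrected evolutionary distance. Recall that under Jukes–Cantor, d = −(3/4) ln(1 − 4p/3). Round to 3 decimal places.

0.051

d = −(3/4) ln(1 − 4p/3) = −0.75 ln(1 − 0.065333) = −0.75 ln(0.934667)
  = −0.75 × (-0.067565) = 0.050674 substitutions/site.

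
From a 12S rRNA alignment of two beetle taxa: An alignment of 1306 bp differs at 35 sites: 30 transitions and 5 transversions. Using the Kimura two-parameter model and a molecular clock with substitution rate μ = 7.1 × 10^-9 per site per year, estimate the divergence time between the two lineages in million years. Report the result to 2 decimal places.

1.93

P = 30/1306 ≈ 0.022971 and Q = 5/1306 ≈ 0.003828.
Under the Kimura two-parameter model, d = −½ ln(1 − 2P − Q) − ¼ ln(1 − 2Q).
1 − 2P − Q = 0.95023, giving −½ ln(0.95023) = 0.025526.
1 − 2Q = 0.992344, giving −¼ ln(0.992344) = 0.001921.
d = 0.025526 + 0.001921 = 0.027447.
Under a molecular clock d = 2μt, so t = d/(2μ) = 0.027447 / (2 × 7.1 × 10^-9) = 1.93 million years.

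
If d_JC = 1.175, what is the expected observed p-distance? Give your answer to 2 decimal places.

0.59

p = (3/4)(1 − e^(−4d/3)) = 0.75 × (1 − e^(-1.566667)) = 0.75 × (1 − 0.208740) = 0.593445.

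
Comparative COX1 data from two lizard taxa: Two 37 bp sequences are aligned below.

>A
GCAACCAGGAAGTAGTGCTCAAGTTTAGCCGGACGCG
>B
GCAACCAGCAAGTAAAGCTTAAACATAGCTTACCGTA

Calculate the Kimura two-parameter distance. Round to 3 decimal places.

0.498

Of 37 sites, 8 differences are transitions and 5 are transversions, so P = 8/37 ≈ 0.216216 and Q = 5/37 ≈ 0.135135.
Under the Kimura two-parameter model, d = −½ ln(1 − 2P − Q) − ¼ ln(1 − 2Q).
1 − 2P − Q = 0.432433, giving −½ ln(0.432433) = 0.419164.
1 − 2Q = 0.72973, giving −¼ ln(0.72973) = 0.078770.
d = 0.419164 + 0.078770 = 0.497934.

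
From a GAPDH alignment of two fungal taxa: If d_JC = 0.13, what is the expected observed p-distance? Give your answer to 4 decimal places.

0.1194

p = (3/4)(1 − e^(−4d/3)) = 0.75 × (1 − e^(-0.173333)) = 0.75 × (1 − 0.840858) = 0.119357.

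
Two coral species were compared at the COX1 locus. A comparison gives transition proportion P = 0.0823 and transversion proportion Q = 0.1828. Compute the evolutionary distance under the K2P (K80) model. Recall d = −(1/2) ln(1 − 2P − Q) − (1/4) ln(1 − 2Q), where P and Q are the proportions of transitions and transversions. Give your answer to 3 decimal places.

Under the Kimura two-parameter model, d = −½ ln(1 − 2P − Q) − ¼ ln(1 − 2Q).
1 − 2P − Q = 0.6526, giving −½ ln(0.6526) = 0.213395.
1 − 2Q = 0.6344, giving −¼ ln(0.6344) = 0.113769.
d = 0.213395 + 0.113769 = 0.327164.

0.327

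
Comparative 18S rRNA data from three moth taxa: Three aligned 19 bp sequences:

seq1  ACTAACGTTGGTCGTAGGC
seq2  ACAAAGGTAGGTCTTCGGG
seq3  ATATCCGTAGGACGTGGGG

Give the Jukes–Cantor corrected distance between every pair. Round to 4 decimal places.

seq1–seq2: 6/19 sites differ → p ≈ 0.315789, d = −0.75 ln(1 − 0.421052) = 0.409907 ≈ 0.4099.
seq1–seq3: 8/19 sites differ → p ≈ 0.421053, d = −0.75 ln(1 − 0.561404) = 0.618132 ≈ 0.6181.
seq2–seq3: 7/19 sites differ → p ≈ 0.368421, d = −0.75 ln(1 − 0.491228) = 0.506816 ≈ 0.5068.

d(seq1,seq2) = 0.4099, d(seq1,seq3) = 0.6181, d(seq2,seq3) = 0.5068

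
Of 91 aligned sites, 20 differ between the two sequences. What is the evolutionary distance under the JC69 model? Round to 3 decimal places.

p = 20/91 ≈ 0.21978.
d = −(3/4) ln(1 − 4p/3) = −0.75 ln(1 − 0.29304) = −0.75 ln(0.70696)
  = −0.75 × (-0.346781) = 0.260086 substitutions/site.

0.260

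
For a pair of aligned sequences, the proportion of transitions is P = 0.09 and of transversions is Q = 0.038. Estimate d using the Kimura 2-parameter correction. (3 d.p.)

Under the Kimura two-parameter model, d = −½ ln(1 − 2P − Q) − ¼ ln(1 − 2Q).
1 − 2P − Q = 0.782, giving −½ ln(0.782) = 0.122950.
1 − 2Q = 0.924, giving −¼ ln(0.924) = 0.019761.
d = 0.122950 + 0.019761 = 0.142711.

0.143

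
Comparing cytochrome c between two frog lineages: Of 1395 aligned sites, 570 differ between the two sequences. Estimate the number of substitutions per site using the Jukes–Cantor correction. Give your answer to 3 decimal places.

p = 570/1395 ≈ 0.408602.
d = −(3/4) ln(1 − 4p/3) = −0.75 ln(1 − 0.544803) = −0.75 ln(0.455197)
  = −0.75 × (-0.787025) = 0.590269 substitutions/site.

0.590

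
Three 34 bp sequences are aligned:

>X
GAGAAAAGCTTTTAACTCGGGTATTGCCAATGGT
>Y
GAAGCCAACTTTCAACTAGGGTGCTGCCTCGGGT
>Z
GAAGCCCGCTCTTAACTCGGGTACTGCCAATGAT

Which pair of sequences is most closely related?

X–Y: 12/34 differ, p = 0.353, d = 0.477.
X–Z: 8/34 differ, p = 0.235, d = 0.282.
Y–Z: 10/34 differ, p = 0.294, d = 0.373.
The smallest distance is between X and Z.

X and Z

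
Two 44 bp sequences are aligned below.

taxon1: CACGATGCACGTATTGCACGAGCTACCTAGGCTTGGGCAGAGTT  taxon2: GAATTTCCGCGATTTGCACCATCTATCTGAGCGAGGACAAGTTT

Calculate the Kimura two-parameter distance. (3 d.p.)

0.644

Of 44 sites, 7 differences are transitions and 12 are transversions, so P = 7/44 ≈ 0.159091 and Q = 12/44 ≈ 0.272727.
Under the Kimura two-parameter model, d = −½ ln(1 − 2P − Q) − ¼ ln(1 − 2Q).
1 − 2P − Q = 0.409091, giving −½ ln(0.409091) = 0.446909.
1 − 2Q = 0.454546, giving −¼ ln(0.454546) = 0.197114.
d = 0.446909 + 0.197114 = 0.644023.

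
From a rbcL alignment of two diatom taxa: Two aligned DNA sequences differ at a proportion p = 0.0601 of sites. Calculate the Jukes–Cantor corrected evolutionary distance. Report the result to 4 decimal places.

0.0626

d = −(3/4) ln(1 − 4p/3) = −0.75 ln(1 − 0.080133) = −0.75 ln(0.919867)
  = −0.75 × (-0.083526) = 0.062645 substitutions/site.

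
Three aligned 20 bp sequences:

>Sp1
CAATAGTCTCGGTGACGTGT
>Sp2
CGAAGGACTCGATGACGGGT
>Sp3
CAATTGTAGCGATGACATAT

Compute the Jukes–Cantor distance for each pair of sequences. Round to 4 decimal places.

Sp1–Sp2: 6/20 sites differ → p = 0.3, d = −0.75 ln(1 − 0.4) = 0.383119 ≈ 0.3831.
Sp1–Sp3: 6/20 sites differ → p = 0.3, d = −0.75 ln(1 − 0.4) = 0.383119 ≈ 0.3831.
Sp2–Sp3: 9/20 sites differ → p = 0.45, d = −0.75 ln(1 − 0.6) = 0.687218 ≈ 0.6872.

d(Sp1,Sp2) = 0.3831, d(Sp1,Sp3) = 0.3831, d(Sp2,Sp3) = 0.6872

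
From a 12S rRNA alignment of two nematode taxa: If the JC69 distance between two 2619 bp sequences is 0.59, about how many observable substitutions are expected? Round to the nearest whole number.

Invert JC69: p = (3/4)(1 − e^(−4d/3)) = 0.75 × (1 − e^(-0.786667)) = 0.75 × (1 − 0.455360) = 0.408480.
Expected differing sites = pL ≈ 0.408480 × 2619 = 1069.80912 ≈ 1070.

1070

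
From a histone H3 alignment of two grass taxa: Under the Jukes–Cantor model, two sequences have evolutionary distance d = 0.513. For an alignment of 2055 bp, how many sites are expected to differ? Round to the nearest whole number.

764

Invert JC69: p = (3/4)(1 − e^(−4d/3)) = 0.75 × (1 − e^(-0.684)) = 0.75 × (1 − 0.504595) = 0.371554.
Expected differing sites = pL ≈ 0.371554 × 2055 = 763.54347 ≈ 764.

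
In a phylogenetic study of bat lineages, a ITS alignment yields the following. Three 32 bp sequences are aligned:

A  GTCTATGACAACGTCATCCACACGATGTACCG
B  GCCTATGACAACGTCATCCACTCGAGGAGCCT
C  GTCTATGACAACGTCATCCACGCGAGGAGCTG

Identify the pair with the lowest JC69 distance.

B and C

A–B: 6/32 differ, p = 0.188, d = 0.216.
A–C: 5/32 differ, p = 0.156, d = 0.175.
B–C: 4/32 differ, p = 0.125, d = 0.137.
The smallest distance is between B and C.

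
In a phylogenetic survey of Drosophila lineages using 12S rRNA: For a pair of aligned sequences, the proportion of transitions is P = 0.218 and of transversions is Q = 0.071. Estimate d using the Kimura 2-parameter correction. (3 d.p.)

0.392

Under the Kimura two-parameter model, d = −½ ln(1 − 2P − Q) − ¼ ln(1 − 2Q).
1 − 2P − Q = 0.493, giving −½ ln(0.493) = 0.353623.
1 − 2Q = 0.858, giving −¼ ln(0.858) = 0.038288.
d = 0.353623 + 0.038288 = 0.391911.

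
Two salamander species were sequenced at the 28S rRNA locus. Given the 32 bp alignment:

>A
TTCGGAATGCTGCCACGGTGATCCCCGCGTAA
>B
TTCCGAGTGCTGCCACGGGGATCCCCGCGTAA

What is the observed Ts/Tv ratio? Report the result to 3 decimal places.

Transitions are A↔G and C↔T; transversions are all other mismatches.
Transitions: 1. Transversions: 2.
R = 1/2 = 0.500.

0.500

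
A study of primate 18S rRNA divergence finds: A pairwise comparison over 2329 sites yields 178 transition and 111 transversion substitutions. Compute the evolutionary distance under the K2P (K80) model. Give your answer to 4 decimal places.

P = 178/2329 ≈ 0.076428 and Q = 111/2329 ≈ 0.04766.
Under the Kimura two-parameter model, d = −½ ln(1 − 2P − Q) − ¼ ln(1 − 2Q).
1 − 2P − Q = 0.799484, giving −½ ln(0.799484) = 0.111894.
1 − 2Q = 0.90468, giving −¼ ln(0.90468) = 0.025043.
d = 0.111894 + 0.025043 = 0.136937.

0.1369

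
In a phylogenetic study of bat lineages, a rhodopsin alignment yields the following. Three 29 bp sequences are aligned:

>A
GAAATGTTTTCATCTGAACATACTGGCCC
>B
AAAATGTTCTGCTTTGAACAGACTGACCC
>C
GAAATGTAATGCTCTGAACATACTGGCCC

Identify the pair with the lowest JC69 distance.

A–B: 7/29 differ, p = 0.241, d = 0.291.
A–C: 4/29 differ, p = 0.138, d = 0.152.
B–C: 6/29 differ, p = 0.207, d = 0.242.
The smallest distance is between A and C.

A and C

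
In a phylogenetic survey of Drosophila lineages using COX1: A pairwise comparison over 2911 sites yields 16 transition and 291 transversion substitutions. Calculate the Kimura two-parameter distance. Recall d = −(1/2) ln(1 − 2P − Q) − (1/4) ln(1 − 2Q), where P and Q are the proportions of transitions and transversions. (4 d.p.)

0.1146

P = 16/2911 ≈ 0.005496 and Q = 291/2911 ≈ 0.099966.
Under the Kimura two-parameter model, d = −½ ln(1 − 2P − Q) − ¼ ln(1 − 2Q).
1 − 2P − Q = 0.889042, giving −½ ln(0.889042) = 0.058805.
1 − 2Q = 0.800068, giving −¼ ln(0.800068) = 0.055765.
d = 0.058805 + 0.055765 = 0.114570.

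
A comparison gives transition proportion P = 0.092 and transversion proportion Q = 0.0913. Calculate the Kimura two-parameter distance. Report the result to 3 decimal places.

Under the Kimura two-parameter model, d = −½ ln(1 − 2P − Q) − ¼ ln(1 − 2Q).
1 − 2P − Q = 0.7247, giving −½ ln(0.7247) = 0.160999.
1 − 2Q = 0.8174, giving −¼ ln(0.8174) = 0.050407.
d = 0.160999 + 0.050407 = 0.211406.

0.211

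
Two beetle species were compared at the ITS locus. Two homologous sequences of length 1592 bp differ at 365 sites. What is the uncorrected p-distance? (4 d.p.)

p = 365/1592 = 0.229271… ≈ 0.2293 (to 4 d.p.).

0.2293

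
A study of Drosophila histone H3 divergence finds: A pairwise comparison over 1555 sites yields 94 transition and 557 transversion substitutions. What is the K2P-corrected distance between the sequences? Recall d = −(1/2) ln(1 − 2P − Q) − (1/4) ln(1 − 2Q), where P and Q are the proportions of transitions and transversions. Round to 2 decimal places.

P = 94/1555 ≈ 0.06045 and Q = 557/1555 ≈ 0.358199.
Under the Kimura two-parameter model, d = −½ ln(1 − 2P − Q) − ¼ ln(1 − 2Q).
1 − 2P − Q = 0.520901, giving −½ ln(0.520901) = 0.326098.
1 − 2Q = 0.283602, giving −¼ ln(0.283602) = 0.315046.
d = 0.326098 + 0.315046 = 0.641144.

0.64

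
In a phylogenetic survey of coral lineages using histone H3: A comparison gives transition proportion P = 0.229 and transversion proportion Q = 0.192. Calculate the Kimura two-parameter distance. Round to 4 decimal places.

0.6460

Under the Kimura two-parameter model, d = −½ ln(1 − 2P − Q) − ¼ ln(1 − 2Q).
1 − 2P − Q = 0.35, giving −½ ln(0.35) = 0.524911.
1 − 2Q = 0.616, giving −¼ ln(0.616) = 0.121127.
d = 0.524911 + 0.121127 = 0.646038.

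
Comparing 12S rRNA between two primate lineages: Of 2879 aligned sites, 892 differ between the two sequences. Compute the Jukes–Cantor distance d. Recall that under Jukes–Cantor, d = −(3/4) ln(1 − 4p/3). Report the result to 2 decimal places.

p = 892/2879 ≈ 0.30983.
d = −(3/4) ln(1 − 4p/3) = −0.75 ln(1 − 0.413107) = −0.75 ln(0.586893)
  = −0.75 × (-0.532913) = 0.399685 substitutions/site.

0.40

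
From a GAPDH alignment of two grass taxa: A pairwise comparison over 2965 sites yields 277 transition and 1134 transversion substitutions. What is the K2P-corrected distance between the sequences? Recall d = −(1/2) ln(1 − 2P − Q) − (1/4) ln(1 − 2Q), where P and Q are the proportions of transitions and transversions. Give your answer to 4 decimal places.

0.7831

P = 277/2965 ≈ 0.093423 and Q = 1134/2965 ≈ 0.382462.
Under the Kimura two-parameter model, d = −½ ln(1 − 2P − Q) − ¼ ln(1 − 2Q).
1 − 2P − Q = 0.430692, giving −½ ln(0.430692) = 0.421181.
1 − 2Q = 0.235076, giving −¼ ln(0.235076) = 0.361962.
d = 0.421181 + 0.361962 = 0.783143.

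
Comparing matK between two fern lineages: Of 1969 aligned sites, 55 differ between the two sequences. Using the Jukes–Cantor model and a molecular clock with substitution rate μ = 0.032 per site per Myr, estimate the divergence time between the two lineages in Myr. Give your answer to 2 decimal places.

p = 55/1969 ≈ 0.027933.
d = −(3/4) ln(1 − 4p/3) = −0.75 ln(1 − 0.037244) = −0.75 ln(0.962756)
  = −0.75 × (-0.037955) = 0.028466 substitutions/site.
Under a molecular clock d = 2μt, so t = d/(2μ) = 0.028466 / (2 × 0.032) = 0.44 Myr.

0.44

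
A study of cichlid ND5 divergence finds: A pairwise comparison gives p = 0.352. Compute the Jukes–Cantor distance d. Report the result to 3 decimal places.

0.475

d = −(3/4) ln(1 − 4p/3) = −0.75 ln(1 − 0.469333) = −0.75 ln(0.530667)
  = −0.75 × (-0.633621) = 0.475216 substitutions/site.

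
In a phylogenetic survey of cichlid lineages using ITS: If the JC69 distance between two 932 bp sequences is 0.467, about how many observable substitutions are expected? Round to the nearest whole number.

Invert JC69: p = (3/4)(1 − e^(−4d/3)) = 0.75 × (1 − e^(-0.622667)) = 0.75 × (1 − 0.536512) = 0.347616.
Expected differing sites = pL ≈ 0.347616 × 932 = 323.978112 ≈ 324.

324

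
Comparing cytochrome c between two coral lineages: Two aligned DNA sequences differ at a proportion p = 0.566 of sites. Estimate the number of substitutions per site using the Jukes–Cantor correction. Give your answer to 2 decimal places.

d = −(3/4) ln(1 − 4p/3) = −0.75 ln(1 − 0.754667) = −0.75 ln(0.245333)
  = −0.75 × (-1.405139) = 1.053854 substitutions/site.

1.05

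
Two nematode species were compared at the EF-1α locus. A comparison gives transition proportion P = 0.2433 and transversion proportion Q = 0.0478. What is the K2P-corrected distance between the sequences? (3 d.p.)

Under the Kimura two-parameter model, d = −½ ln(1 − 2P − Q) − ¼ ln(1 − 2Q).
1 − 2P − Q = 0.4656, giving −½ ln(0.4656) = 0.382214.
1 − 2Q = 0.9044, giving −¼ ln(0.9044) = 0.025121.
d = 0.382214 + 0.025121 = 0.407335.

0.407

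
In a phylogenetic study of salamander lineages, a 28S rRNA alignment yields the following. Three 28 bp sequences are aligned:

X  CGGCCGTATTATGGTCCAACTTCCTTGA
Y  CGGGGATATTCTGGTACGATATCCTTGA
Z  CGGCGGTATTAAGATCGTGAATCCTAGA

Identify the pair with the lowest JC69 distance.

X–Y: 8/28 differ, p = 0.286, d = 0.360.
X–Z: 9/28 differ, p = 0.321, d = 0.420.
Y–Z: 11/28 differ, p = 0.393, d = 0.556.
The smallest distance is between X and Y.

X and Y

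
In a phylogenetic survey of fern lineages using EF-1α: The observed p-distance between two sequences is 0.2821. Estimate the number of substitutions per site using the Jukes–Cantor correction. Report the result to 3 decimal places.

0.354

d = −(3/4) ln(1 − 4p/3) = −0.75 ln(1 − 0.376133) = −0.75 ln(0.623867)
  = −0.75 × (-0.471818) = 0.353864 substitutions/site.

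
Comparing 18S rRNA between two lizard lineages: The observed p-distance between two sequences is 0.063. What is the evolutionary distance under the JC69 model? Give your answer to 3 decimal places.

0.066

d = −(3/4) ln(1 − 4p/3) = −0.75 ln(1 − 0.084) = −0.75 ln(0.916)
  = −0.75 × (-0.087739) = 0.065804 substitutions/site.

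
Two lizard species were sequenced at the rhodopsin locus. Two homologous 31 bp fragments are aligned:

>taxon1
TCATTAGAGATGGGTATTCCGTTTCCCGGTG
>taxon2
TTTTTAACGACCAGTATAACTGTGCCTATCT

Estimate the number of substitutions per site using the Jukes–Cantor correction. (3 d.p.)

The sequences differ at 17 of 31 sites, so p = 17/31 ≈ 0.548387.
d = −(3/4) ln(1 − 4p/3) = −0.75 ln(1 − 0.731183) = −0.75 ln(0.268817)
  = −0.75 × (-1.313724) = 0.985293 substitutions/site.

0.985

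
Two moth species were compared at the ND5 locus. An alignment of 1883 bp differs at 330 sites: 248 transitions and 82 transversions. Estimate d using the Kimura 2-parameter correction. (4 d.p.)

0.2061

P = 248/1883 ≈ 0.131705 and Q = 82/1883 ≈ 0.043548.
Under the Kimura two-parameter model, d = −½ ln(1 − 2P − Q) − ¼ ln(1 − 2Q).
1 − 2P − Q = 0.693042, giving −½ ln(0.693042) = 0.183332.
1 − 2Q = 0.912904, giving −¼ ln(0.912904) = 0.022781.
d = 0.183332 + 0.022781 = 0.206113.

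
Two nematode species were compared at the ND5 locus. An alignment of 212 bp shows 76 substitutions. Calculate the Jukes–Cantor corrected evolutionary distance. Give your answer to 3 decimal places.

p = 76/212 ≈ 0.358491.
d = −(3/4) ln(1 − 4p/3) = −0.75 ln(1 − 0.477988) = −0.75 ln(0.522012)
  = −0.75 × (-0.650065) = 0.487549 substitutions/site.

0.488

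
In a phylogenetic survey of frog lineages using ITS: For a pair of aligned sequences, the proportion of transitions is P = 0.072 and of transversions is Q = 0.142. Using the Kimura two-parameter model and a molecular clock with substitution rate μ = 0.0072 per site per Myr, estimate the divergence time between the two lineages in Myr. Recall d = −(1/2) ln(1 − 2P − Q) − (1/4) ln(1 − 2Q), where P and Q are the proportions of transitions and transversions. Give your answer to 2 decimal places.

17.50

Under the Kimura two-parameter model, d = −½ ln(1 − 2P − Q) − ¼ ln(1 − 2Q).
1 − 2P − Q = 0.714, giving −½ ln(0.714) = 0.168436.
1 − 2Q = 0.716, giving −¼ ln(0.716) = 0.083519.
d = 0.168436 + 0.083519 = 0.251955.
Under a molecular clock d = 2μt, so t = d/(2μ) = 0.251955 / (2 × 0.0072) = 17.50 Myr.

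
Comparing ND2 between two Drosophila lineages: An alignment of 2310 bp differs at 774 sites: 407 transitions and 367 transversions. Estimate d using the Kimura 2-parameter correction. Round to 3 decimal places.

0.454

P = 407/2310 ≈ 0.17619 and Q = 367/2310 ≈ 0.158874.
Under the Kimura two-parameter model, d = −½ ln(1 − 2P − Q) − ¼ ln(1 − 2Q).
1 − 2P − Q = 0.488746, giving −½ ln(0.488746) = 0.357956.
1 − 2Q = 0.682252, giving −¼ ln(0.682252) = 0.095589.
d = 0.357956 + 0.095589 = 0.453545.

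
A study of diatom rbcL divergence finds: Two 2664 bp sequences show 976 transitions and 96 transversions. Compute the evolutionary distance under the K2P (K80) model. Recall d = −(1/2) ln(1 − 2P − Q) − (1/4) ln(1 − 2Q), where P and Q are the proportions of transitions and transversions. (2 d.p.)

P = 976/2664 ≈ 0.366366 and Q = 96/2664 ≈ 0.036036.
Under the Kimura two-parameter model, d = −½ ln(1 − 2P − Q) − ¼ ln(1 − 2Q).
1 − 2P − Q = 0.231232, giving −½ ln(0.231232) = 0.732167.
1 − 2Q = 0.927928, giving −¼ ln(0.927928) = 0.018700.
d = 0.732167 + 0.018700 = 0.750867.

0.75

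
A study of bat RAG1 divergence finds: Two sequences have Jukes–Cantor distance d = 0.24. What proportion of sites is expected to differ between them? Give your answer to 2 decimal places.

0.21

p = (3/4)(1 − e^(−4d/3)) = 0.75 × (1 − e^(-0.32)) = 0.75 × (1 − 0.726149) = 0.205388.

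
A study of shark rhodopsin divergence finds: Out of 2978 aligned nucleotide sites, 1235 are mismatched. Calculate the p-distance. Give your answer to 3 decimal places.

p = 1235/2978 = 0.414707… ≈ 0.415 (to 3 d.p.).

0.415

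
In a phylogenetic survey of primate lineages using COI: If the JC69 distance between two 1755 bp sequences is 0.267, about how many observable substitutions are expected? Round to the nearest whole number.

Invert JC69: p = (3/4)(1 − e^(−4d/3)) = 0.75 × (1 − e^(-0.356)) = 0.75 × (1 − 0.700473) = 0.224645.
Expected differing sites = pL ≈ 0.224645 × 1755 = 394.251975 ≈ 394.

394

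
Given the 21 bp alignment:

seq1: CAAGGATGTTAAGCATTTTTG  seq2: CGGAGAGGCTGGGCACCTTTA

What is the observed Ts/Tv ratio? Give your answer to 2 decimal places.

Transitions are A↔G and C↔T; transversions are all other mismatches.
Transitions: 9. Transversions: 1.
R = 9/1 = 9.00.

9.00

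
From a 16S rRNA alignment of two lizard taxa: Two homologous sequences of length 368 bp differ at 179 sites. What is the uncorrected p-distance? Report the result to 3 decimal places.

p = 179/368 = 0.486413… ≈ 0.486 (to 3 d.p.).

0.486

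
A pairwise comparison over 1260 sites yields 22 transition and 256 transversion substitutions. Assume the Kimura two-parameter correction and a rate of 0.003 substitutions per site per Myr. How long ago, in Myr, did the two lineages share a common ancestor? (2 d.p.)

P = 22/1260 ≈ 0.01746 and Q = 256/1260 ≈ 0.203175.
Under the Kimura two-parameter model, d = −½ ln(1 − 2P − Q) − ¼ ln(1 − 2Q).
1 − 2P − Q = 0.761905, giving −½ ln(0.761905) = 0.135967.
1 − 2Q = 0.59365, giving −¼ ln(0.59365) = 0.130366.
d = 0.135967 + 0.130366 = 0.266333.
Under a molecular clock d = 2μt, so t = d/(2μ) = 0.266333 / (2 × 0.003) = 44.39 Myr.

44.39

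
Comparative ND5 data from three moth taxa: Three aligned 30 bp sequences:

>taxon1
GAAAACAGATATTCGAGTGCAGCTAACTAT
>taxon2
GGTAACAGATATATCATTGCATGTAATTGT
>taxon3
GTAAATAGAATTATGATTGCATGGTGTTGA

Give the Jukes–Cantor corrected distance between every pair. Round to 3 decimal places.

d(taxon1,taxon2) = 0.441, d(taxon1,taxon3) = 0.824, d(taxon2,taxon3) = 0.441

taxon1–taxon2: 10/30 sites differ → p ≈ 0.333333, d = −0.75 ln(1 − 0.444444) = 0.440839 ≈ 0.441.
taxon1–taxon3: 15/30 sites differ → p = 0.5, d = −0.75 ln(1 − 0.666667) = 0.823960 ≈ 0.824.
taxon2–taxon3: 10/30 sites differ → p ≈ 0.333333, d = −0.75 ln(1 − 0.444444) = 0.440839 ≈ 0.441.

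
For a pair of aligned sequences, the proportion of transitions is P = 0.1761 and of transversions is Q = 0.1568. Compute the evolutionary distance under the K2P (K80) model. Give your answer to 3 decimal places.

0.450

Under the Kimura two-parameter model, d = −½ ln(1 − 2P − Q) − ¼ ln(1 − 2Q).
1 − 2P − Q = 0.491, giving −½ ln(0.491) = 0.355656.
1 − 2Q = 0.6864, giving −¼ ln(0.6864) = 0.094074.
d = 0.355656 + 0.094074 = 0.449730.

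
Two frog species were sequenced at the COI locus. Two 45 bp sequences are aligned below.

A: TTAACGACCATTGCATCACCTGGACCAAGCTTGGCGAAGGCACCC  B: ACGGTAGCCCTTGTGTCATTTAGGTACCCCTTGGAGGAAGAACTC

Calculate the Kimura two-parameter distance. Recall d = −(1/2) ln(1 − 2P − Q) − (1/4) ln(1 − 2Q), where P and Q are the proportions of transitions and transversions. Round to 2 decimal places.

1.21

Of 45 sites, 16 differences are transitions and 8 are transversions, so P = 16/45 ≈ 0.355556 and Q = 8/45 ≈ 0.177778.
Under the Kimura two-parameter model, d = −½ ln(1 − 2P − Q) − ¼ ln(1 − 2Q).
1 − 2P − Q = 0.11111, giving −½ ln(0.11111) = 1.098617.
1 − 2Q = 0.644444, giving −¼ ln(0.644444) = 0.109842.
d = 1.098617 + 0.109842 = 1.208459.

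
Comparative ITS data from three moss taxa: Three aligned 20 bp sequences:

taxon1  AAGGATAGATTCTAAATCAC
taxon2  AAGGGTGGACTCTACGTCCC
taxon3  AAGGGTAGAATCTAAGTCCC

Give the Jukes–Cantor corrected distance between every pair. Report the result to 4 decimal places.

taxon1–taxon2: 6/20 sites differ → p = 0.3, d = −0.75 ln(1 − 0.4) = 0.383119 ≈ 0.3831.
taxon1–taxon3: 4/20 sites differ → p = 0.2, d = −0.75 ln(1 − 0.266667) = 0.232617 ≈ 0.2326.
taxon2–taxon3: 3/20 sites differ → p = 0.15, d = −0.75 ln(1 − 0.2) = 0.167358 ≈ 0.1674.

d(taxon1,taxon2) = 0.3831, d(taxon1,taxon3) = 0.2326, d(taxon2,taxon3) = 0.1674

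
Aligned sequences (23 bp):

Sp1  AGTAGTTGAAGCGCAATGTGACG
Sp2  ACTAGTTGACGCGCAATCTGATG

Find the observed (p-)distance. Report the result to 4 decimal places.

0.1739

The sequences differ at 4 of 23 positions (sites 2, 10, 18, 22).
p = 4/23 = 0.173913… ≈ 0.1739 (to 4 d.p.).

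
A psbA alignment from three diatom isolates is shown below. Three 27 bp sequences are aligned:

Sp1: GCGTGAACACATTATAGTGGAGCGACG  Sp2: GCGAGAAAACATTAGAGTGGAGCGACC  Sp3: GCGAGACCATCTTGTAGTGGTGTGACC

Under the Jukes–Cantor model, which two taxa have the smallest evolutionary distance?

Sp1–Sp2: 4/27 differ, p = 0.148, d = 0.165.
Sp1–Sp3: 8/27 differ, p = 0.296, d = 0.377.
Sp2–Sp3: 8/27 differ, p = 0.296, d = 0.377.
The smallest distance is between Sp1 and Sp2.

Sp1 and Sp2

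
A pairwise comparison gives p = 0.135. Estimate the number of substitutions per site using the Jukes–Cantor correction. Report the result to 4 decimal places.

d = −(3/4) ln(1 − 4p/3) = −0.75 ln(1 − 0.18) = −0.75 ln(0.82)
  = −0.75 × (-0.198451) = 0.148838 substitutions/site.

0.1488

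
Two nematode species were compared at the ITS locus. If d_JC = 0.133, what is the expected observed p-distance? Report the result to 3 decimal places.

p = (3/4)(1 − e^(−4d/3)) = 0.75 × (1 − e^(-0.177333)) = 0.75 × (1 − 0.837501) = 0.121874.

0.122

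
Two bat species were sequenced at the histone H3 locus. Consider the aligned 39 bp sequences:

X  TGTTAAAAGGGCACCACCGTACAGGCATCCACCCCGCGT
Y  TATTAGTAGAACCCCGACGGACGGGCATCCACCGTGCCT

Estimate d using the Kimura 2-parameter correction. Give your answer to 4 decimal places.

0.4515

Of 39 sites, 7 differences are transitions and 6 are transversions, so P = 7/39 ≈ 0.179487 and Q = 6/39 ≈ 0.153846.
Under the Kimura two-parameter model, d = −½ ln(1 − 2P − Q) − ¼ ln(1 − 2Q).
1 − 2P − Q = 0.48718, giving −½ ln(0.48718) = 0.359561.
1 − 2Q = 0.692308, giving −¼ ln(0.692308) = 0.091931.
d = 0.359561 + 0.091931 = 0.451492.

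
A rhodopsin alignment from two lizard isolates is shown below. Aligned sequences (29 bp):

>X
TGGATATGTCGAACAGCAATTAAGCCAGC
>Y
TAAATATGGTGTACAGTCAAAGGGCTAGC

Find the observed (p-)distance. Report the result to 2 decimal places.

The sequences differ at 12 of 29 positions.
p = 12/29 = 0.413793… ≈ 0.41 (to 2 d.p.).

0.41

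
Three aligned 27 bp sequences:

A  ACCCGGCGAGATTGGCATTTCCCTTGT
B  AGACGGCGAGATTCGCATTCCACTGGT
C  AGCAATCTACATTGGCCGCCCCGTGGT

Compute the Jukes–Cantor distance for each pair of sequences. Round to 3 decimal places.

A–B: 6/27 sites differ → p ≈ 0.222222, d = −0.75 ln(1 − 0.296296) = 0.263548 ≈ 0.264.
A–C: 12/27 sites differ → p ≈ 0.444444, d = −0.75 ln(1 − 0.592592) = 0.673455 ≈ 0.673.
B–C: 12/27 sites differ → p ≈ 0.444444, d = −0.75 ln(1 − 0.592592) = 0.673455 ≈ 0.673.

d(A,B) = 0.264, d(A,C) = 0.673, d(B,C) = 0.673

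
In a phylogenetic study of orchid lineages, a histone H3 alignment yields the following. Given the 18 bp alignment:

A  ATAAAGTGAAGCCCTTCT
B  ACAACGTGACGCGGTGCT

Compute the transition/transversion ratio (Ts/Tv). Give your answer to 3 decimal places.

0.200

Transitions are A↔G and C↔T; transversions are all other mismatches.
Transitions: 1. Transversions: 5.
R = 1/5 = 0.200.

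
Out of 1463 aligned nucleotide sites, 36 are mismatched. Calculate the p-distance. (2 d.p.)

p = 36/1463 = 0.024606… ≈ 0.02 (to 2 d.p.).

0.02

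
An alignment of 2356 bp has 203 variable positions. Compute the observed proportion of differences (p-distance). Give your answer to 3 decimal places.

p = 203/2356 = 0.086162… ≈ 0.086 (to 3 d.p.).

0.086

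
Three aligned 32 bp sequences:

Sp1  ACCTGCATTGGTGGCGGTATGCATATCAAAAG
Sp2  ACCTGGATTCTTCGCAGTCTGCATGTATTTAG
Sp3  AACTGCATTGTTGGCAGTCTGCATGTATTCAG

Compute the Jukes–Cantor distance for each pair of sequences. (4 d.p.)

d(Sp1,Sp2) = 0.4598, d(Sp1,Sp3) = 0.3525, d(Sp2,Sp3) = 0.1752

Sp1–Sp2: 11/32 sites differ → p = 0.34375, d = −0.75 ln(1 − 0.458333) = 0.459828 ≈ 0.4598.
Sp1–Sp3: 9/32 sites differ → p = 0.28125, d = −0.75 ln(1 − 0.375) = 0.352503 ≈ 0.3525.
Sp2–Sp3: 5/32 sites differ → p = 0.15625, d = −0.75 ln(1 − 0.208333) = 0.175211 ≈ 0.1752.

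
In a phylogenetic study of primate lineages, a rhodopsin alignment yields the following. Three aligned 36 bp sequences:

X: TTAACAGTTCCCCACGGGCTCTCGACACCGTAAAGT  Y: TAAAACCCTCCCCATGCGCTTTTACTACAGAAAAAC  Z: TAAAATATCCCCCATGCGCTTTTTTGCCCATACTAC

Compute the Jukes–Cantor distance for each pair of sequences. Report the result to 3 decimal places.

d(X,Y) = 0.673, d(X,Z) = 0.824, d(Y,Z) = 0.493

X–Y: 16/36 sites differ → p ≈ 0.444444, d = −0.75 ln(1 − 0.592592) = 0.673455 ≈ 0.673.
X–Z: 18/36 sites differ → p = 0.5, d = −0.75 ln(1 − 0.666667) = 0.823960 ≈ 0.824.
Y–Z: 13/36 sites differ → p ≈ 0.361111, d = −0.75 ln(1 − 0.481481) = 0.492584 ≈ 0.493.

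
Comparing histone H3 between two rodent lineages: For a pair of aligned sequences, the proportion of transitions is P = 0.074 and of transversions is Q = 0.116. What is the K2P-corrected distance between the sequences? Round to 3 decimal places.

0.219

Under the Kimura two-parameter model, d = −½ ln(1 − 2P − Q) − ¼ ln(1 − 2Q).
1 − 2P − Q = 0.736, giving −½ ln(0.736) = 0.153263.
1 − 2Q = 0.768, giving −¼ ln(0.768) = 0.065991.
d = 0.153263 + 0.065991 = 0.219254.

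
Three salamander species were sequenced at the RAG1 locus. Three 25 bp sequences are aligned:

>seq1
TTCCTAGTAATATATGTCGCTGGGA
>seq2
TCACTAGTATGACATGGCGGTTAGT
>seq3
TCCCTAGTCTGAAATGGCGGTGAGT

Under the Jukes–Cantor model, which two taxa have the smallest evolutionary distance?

seq1–seq2: 10/25 differ, p = 0.400, d = 0.572.
seq1–seq3: 9/25 differ, p = 0.360, d = 0.490.
seq2–seq3: 4/25 differ, p = 0.160, d = 0.180.
The smallest distance is between seq2 and seq3.

seq2 and seq3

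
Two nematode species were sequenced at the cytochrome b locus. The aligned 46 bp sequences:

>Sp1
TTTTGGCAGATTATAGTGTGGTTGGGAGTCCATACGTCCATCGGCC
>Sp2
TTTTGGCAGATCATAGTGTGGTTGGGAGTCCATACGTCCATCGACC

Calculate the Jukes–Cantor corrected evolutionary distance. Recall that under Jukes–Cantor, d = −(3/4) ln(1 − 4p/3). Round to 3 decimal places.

The sequences differ at 2 of 46 sites (12, 44), so p = 2/46 ≈ 0.043478.
d = −(3/4) ln(1 − 4p/3) = −0.75 ln(1 − 0.057971) = −0.75 ln(0.942029)
  = −0.75 × (-0.059719) = 0.044789 substitutions/site.

0.045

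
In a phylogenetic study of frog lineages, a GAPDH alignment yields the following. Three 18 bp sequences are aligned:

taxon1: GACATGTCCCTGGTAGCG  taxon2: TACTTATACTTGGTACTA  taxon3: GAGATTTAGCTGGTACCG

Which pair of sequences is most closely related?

taxon1 and taxon3

taxon1–taxon2: 8/18 differ, p = 0.444, d = 0.673.
taxon1–taxon3: 5/18 differ, p = 0.278, d = 0.347.
taxon2–taxon3: 8/18 differ, p = 0.444, d = 0.673.
The smallest distance is between taxon1 and taxon3.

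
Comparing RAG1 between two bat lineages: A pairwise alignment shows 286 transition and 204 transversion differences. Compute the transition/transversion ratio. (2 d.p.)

R = 286/204 = 1.401960… ≈ 1.40 (to 2 d.p.).

1.40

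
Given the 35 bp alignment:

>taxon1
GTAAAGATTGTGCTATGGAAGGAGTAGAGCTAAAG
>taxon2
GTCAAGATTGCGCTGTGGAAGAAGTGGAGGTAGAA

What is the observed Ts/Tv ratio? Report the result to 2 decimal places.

Transitions are A↔G and C↔T; transversions are all other mismatches.
Transitions: 6. Transversions: 2.
R = 6/2 = 3.00.

3.00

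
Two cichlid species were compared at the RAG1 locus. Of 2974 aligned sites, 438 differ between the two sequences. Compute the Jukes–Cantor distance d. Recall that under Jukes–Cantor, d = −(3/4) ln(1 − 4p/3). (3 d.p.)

0.164

p = 438/2974 ≈ 0.147276.
d = −(3/4) ln(1 − 4p/3) = −0.75 ln(1 − 0.196368) = −0.75 ln(0.803632)
  = −0.75 × (-0.218614) = 0.163961 substitutions/site.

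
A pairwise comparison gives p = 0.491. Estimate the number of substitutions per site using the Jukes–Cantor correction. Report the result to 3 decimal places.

0.797

d = −(3/4) ln(1 − 4p/3) = −0.75 ln(1 − 0.654667) = −0.75 ln(0.345333)
  = −0.75 × (-1.063246) = 0.797435 substitutions/site.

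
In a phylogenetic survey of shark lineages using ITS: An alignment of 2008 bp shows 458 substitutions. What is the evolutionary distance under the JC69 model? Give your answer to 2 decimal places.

p = 458/2008 ≈ 0.228088.
d = −(3/4) ln(1 − 4p/3) = −0.75 ln(1 − 0.304117) = −0.75 ln(0.695883)
  = −0.75 × (-0.362574) = 0.271931 substitutions/site.

0.27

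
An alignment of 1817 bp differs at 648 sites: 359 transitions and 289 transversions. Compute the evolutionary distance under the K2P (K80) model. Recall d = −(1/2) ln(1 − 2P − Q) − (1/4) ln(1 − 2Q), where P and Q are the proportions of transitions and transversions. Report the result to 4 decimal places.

P = 359/1817 ≈ 0.197578 and Q = 289/1817 ≈ 0.159053.
Under the Kimura two-parameter model, d = −½ ln(1 − 2P − Q) − ¼ ln(1 − 2Q).
1 − 2P − Q = 0.445791, giving −½ ln(0.445791) = 0.403953.
1 − 2Q = 0.681894, giving −¼ ln(0.681894) = 0.095720.
d = 0.403953 + 0.095720 = 0.499673.

0.4997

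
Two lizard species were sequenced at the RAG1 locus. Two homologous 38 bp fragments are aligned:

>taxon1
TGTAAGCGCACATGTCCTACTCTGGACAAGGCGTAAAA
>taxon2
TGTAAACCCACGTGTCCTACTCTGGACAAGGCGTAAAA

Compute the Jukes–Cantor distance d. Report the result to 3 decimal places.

The sequences differ at 3 of 38 sites (6, 8, 12), so p = 3/38 ≈ 0.078947.
d = −(3/4) ln(1 − 4p/3) = −0.75 ln(1 − 0.105263) = −0.75 ln(0.894737)
  = −0.75 × (-0.111225) = 0.083419 substitutions/site.

0.083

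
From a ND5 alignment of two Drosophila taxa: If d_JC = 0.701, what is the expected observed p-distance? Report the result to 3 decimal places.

0.455

p = (3/4)(1 − e^(−4d/3)) = 0.75 × (1 − e^(-0.934667)) = 0.75 × (1 − 0.392717) = 0.455462.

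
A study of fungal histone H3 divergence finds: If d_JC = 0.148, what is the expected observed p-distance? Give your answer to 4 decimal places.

p = (3/4)(1 − e^(−4d/3)) = 0.75 × (1 − e^(-0.197333)) = 0.75 × (1 − 0.820917) = 0.134312.

0.1343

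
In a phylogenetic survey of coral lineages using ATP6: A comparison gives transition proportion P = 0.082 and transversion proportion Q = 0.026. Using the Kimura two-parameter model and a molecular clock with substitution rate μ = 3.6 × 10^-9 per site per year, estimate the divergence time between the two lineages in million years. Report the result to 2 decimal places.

Under the Kimura two-parameter model, d = −½ ln(1 − 2P − Q) − ¼ ln(1 − 2Q).
1 − 2P − Q = 0.81, giving −½ ln(0.81) = 0.105361.
1 − 2Q = 0.948, giving −¼ ln(0.948) = 0.013350.
d = 0.105361 + 0.013350 = 0.118711.
Under a molecular clock d = 2μt, so t = d/(2μ) = 0.118711 / (2 × 3.6 × 10^-9) = 16.49 million years.

16.49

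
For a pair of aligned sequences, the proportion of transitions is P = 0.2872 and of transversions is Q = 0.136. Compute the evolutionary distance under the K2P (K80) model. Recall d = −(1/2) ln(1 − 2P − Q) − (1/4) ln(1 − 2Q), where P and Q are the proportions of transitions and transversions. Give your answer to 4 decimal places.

0.6990

Under the Kimura two-parameter model, d = −½ ln(1 − 2P − Q) − ¼ ln(1 − 2Q).
1 − 2P − Q = 0.2896, giving −½ ln(0.2896) = 0.619627.
1 − 2Q = 0.728, giving −¼ ln(0.728) = 0.079364.
d = 0.619627 + 0.079364 = 0.698991.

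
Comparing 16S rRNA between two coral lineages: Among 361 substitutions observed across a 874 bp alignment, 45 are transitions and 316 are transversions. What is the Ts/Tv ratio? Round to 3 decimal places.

R = 45/316 = 0.142405… ≈ 0.142 (to 3 d.p.).

0.142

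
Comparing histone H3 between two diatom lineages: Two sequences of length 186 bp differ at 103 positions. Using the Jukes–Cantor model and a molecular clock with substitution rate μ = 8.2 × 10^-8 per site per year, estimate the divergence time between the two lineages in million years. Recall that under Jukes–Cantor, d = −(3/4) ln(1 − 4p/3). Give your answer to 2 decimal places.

p = 103/186 ≈ 0.553763.
d = −(3/4) ln(1 − 4p/3) = −0.75 ln(1 − 0.738351) = −0.75 ln(0.261649)
  = −0.75 × (-1.340751) = 1.005563 substitutions/site.
Under a molecular clock d = 2μt, so t = d/(2μ) = 1.005563 / (2 × 8.2 × 10^-8) = 6.13 million years.

6.13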